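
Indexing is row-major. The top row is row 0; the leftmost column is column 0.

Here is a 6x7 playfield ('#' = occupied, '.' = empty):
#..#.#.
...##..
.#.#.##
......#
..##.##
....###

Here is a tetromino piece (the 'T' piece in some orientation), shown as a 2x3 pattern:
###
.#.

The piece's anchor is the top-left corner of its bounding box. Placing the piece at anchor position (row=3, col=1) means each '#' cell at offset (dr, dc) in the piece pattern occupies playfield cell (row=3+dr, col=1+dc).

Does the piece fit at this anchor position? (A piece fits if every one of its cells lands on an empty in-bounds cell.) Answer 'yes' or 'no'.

Check each piece cell at anchor (3, 1):
  offset (0,0) -> (3,1): empty -> OK
  offset (0,1) -> (3,2): empty -> OK
  offset (0,2) -> (3,3): empty -> OK
  offset (1,1) -> (4,2): occupied ('#') -> FAIL
All cells valid: no

Answer: no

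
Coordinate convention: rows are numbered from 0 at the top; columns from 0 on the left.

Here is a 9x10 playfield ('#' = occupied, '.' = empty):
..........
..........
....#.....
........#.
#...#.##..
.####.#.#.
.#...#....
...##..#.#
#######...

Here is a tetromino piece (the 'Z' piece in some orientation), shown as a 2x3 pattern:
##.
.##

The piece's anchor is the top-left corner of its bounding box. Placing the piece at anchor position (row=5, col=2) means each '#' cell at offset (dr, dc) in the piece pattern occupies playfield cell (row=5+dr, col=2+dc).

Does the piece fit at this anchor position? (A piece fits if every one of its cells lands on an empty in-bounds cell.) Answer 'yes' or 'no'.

Answer: no

Derivation:
Check each piece cell at anchor (5, 2):
  offset (0,0) -> (5,2): occupied ('#') -> FAIL
  offset (0,1) -> (5,3): occupied ('#') -> FAIL
  offset (1,1) -> (6,3): empty -> OK
  offset (1,2) -> (6,4): empty -> OK
All cells valid: no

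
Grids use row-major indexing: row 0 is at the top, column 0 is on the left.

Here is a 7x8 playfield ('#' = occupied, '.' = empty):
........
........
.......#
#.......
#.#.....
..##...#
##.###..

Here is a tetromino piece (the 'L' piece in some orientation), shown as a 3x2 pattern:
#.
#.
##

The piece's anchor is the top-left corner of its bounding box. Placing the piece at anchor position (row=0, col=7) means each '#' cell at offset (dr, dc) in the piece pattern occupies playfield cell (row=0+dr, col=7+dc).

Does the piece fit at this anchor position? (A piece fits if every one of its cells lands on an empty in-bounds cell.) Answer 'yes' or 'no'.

Check each piece cell at anchor (0, 7):
  offset (0,0) -> (0,7): empty -> OK
  offset (1,0) -> (1,7): empty -> OK
  offset (2,0) -> (2,7): occupied ('#') -> FAIL
  offset (2,1) -> (2,8): out of bounds -> FAIL
All cells valid: no

Answer: no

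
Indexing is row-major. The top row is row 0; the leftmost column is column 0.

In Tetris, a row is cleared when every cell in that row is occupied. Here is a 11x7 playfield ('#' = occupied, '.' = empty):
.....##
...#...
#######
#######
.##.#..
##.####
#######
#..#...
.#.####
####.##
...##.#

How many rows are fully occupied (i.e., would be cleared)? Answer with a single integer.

Check each row:
  row 0: 5 empty cells -> not full
  row 1: 6 empty cells -> not full
  row 2: 0 empty cells -> FULL (clear)
  row 3: 0 empty cells -> FULL (clear)
  row 4: 4 empty cells -> not full
  row 5: 1 empty cell -> not full
  row 6: 0 empty cells -> FULL (clear)
  row 7: 5 empty cells -> not full
  row 8: 2 empty cells -> not full
  row 9: 1 empty cell -> not full
  row 10: 4 empty cells -> not full
Total rows cleared: 3

Answer: 3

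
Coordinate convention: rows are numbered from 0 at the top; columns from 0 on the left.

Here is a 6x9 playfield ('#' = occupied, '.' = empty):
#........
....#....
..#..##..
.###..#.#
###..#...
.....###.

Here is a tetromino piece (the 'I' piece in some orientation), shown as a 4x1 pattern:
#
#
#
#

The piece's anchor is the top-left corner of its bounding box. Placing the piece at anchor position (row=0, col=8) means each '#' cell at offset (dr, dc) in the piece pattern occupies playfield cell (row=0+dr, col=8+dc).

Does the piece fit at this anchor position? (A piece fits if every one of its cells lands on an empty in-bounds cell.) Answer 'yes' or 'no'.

Answer: no

Derivation:
Check each piece cell at anchor (0, 8):
  offset (0,0) -> (0,8): empty -> OK
  offset (1,0) -> (1,8): empty -> OK
  offset (2,0) -> (2,8): empty -> OK
  offset (3,0) -> (3,8): occupied ('#') -> FAIL
All cells valid: no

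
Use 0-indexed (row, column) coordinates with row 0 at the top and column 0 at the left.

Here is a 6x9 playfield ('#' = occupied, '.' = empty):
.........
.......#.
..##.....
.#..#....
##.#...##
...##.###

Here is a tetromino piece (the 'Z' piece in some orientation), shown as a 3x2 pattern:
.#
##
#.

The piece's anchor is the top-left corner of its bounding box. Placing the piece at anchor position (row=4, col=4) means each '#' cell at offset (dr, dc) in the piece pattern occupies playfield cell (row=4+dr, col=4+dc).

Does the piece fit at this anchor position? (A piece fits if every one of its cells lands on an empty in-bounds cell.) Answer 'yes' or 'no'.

Check each piece cell at anchor (4, 4):
  offset (0,1) -> (4,5): empty -> OK
  offset (1,0) -> (5,4): occupied ('#') -> FAIL
  offset (1,1) -> (5,5): empty -> OK
  offset (2,0) -> (6,4): out of bounds -> FAIL
All cells valid: no

Answer: no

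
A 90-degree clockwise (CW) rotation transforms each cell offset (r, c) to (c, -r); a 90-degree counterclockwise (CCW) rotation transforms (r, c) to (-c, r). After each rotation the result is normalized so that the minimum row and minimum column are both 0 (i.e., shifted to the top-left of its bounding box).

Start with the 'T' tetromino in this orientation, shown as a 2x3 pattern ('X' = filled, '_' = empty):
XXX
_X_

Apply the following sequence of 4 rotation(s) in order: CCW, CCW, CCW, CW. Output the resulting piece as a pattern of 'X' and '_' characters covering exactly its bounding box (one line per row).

Answer: _X_
XXX

Derivation:
Start:
XXX
_X_
After rotation 1 (CCW):
X_
XX
X_
After rotation 2 (CCW):
_X_
XXX
After rotation 3 (CCW):
_X
XX
_X
After rotation 4 (CW):
_X_
XXX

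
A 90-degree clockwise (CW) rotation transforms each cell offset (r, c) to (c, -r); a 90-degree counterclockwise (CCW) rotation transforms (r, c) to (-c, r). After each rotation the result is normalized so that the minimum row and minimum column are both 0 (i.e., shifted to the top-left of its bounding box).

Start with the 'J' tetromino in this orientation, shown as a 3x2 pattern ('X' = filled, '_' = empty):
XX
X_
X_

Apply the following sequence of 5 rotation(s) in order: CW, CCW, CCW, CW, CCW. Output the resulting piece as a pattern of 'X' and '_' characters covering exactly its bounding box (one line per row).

Answer: X__
XXX

Derivation:
Start:
XX
X_
X_
After rotation 1 (CW):
XXX
__X
After rotation 2 (CCW):
XX
X_
X_
After rotation 3 (CCW):
X__
XXX
After rotation 4 (CW):
XX
X_
X_
After rotation 5 (CCW):
X__
XXX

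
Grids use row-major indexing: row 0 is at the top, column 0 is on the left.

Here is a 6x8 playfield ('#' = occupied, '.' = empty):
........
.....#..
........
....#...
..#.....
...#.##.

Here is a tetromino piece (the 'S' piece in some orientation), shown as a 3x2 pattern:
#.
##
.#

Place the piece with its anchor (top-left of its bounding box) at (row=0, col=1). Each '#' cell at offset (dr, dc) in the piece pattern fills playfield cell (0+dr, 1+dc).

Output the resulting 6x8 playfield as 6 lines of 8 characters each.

Fill (0+0,1+0) = (0,1)
Fill (0+1,1+0) = (1,1)
Fill (0+1,1+1) = (1,2)
Fill (0+2,1+1) = (2,2)

Answer: .#......
.##..#..
..#.....
....#...
..#.....
...#.##.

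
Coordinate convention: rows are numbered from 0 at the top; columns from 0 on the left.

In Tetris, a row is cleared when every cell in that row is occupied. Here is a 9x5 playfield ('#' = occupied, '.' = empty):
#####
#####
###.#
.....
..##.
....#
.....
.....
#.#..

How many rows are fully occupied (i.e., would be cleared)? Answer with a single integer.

Answer: 2

Derivation:
Check each row:
  row 0: 0 empty cells -> FULL (clear)
  row 1: 0 empty cells -> FULL (clear)
  row 2: 1 empty cell -> not full
  row 3: 5 empty cells -> not full
  row 4: 3 empty cells -> not full
  row 5: 4 empty cells -> not full
  row 6: 5 empty cells -> not full
  row 7: 5 empty cells -> not full
  row 8: 3 empty cells -> not full
Total rows cleared: 2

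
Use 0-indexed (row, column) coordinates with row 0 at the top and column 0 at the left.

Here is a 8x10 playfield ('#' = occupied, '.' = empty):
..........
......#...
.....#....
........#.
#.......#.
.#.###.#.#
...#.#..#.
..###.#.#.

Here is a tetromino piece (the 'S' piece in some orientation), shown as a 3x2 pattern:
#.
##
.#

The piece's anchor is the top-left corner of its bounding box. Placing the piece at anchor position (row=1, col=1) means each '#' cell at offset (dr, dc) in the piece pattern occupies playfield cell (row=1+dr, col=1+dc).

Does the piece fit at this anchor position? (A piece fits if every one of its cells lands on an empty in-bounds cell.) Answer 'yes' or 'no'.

Answer: yes

Derivation:
Check each piece cell at anchor (1, 1):
  offset (0,0) -> (1,1): empty -> OK
  offset (1,0) -> (2,1): empty -> OK
  offset (1,1) -> (2,2): empty -> OK
  offset (2,1) -> (3,2): empty -> OK
All cells valid: yes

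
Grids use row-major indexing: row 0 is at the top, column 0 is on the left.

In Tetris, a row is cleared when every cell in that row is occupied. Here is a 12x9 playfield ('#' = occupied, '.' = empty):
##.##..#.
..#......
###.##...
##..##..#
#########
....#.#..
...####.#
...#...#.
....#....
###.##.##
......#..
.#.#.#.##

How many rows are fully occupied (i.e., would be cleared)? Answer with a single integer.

Check each row:
  row 0: 4 empty cells -> not full
  row 1: 8 empty cells -> not full
  row 2: 4 empty cells -> not full
  row 3: 4 empty cells -> not full
  row 4: 0 empty cells -> FULL (clear)
  row 5: 7 empty cells -> not full
  row 6: 4 empty cells -> not full
  row 7: 7 empty cells -> not full
  row 8: 8 empty cells -> not full
  row 9: 2 empty cells -> not full
  row 10: 8 empty cells -> not full
  row 11: 4 empty cells -> not full
Total rows cleared: 1

Answer: 1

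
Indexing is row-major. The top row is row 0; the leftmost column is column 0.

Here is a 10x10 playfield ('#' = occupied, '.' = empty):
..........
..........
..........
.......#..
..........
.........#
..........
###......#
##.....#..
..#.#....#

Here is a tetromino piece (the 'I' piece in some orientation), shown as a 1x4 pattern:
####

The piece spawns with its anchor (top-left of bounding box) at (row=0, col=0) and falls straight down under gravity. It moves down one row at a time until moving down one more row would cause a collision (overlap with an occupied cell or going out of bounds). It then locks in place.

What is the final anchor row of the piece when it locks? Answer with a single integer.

Answer: 6

Derivation:
Spawn at (row=0, col=0). Try each row:
  row 0: fits
  row 1: fits
  row 2: fits
  row 3: fits
  row 4: fits
  row 5: fits
  row 6: fits
  row 7: blocked -> lock at row 6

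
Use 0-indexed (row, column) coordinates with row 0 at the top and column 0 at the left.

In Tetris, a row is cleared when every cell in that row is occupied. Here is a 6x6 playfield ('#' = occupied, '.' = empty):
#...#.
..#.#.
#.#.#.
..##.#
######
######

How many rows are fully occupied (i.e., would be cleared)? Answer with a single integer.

Check each row:
  row 0: 4 empty cells -> not full
  row 1: 4 empty cells -> not full
  row 2: 3 empty cells -> not full
  row 3: 3 empty cells -> not full
  row 4: 0 empty cells -> FULL (clear)
  row 5: 0 empty cells -> FULL (clear)
Total rows cleared: 2

Answer: 2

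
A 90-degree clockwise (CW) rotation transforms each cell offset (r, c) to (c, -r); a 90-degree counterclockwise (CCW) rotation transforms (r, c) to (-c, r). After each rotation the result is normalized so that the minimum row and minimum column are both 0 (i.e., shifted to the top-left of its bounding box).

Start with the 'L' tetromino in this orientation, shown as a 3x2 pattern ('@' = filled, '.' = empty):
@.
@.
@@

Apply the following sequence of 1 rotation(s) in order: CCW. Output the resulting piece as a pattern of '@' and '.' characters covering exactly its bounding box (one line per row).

Start:
@.
@.
@@
After rotation 1 (CCW):
..@
@@@

Answer: ..@
@@@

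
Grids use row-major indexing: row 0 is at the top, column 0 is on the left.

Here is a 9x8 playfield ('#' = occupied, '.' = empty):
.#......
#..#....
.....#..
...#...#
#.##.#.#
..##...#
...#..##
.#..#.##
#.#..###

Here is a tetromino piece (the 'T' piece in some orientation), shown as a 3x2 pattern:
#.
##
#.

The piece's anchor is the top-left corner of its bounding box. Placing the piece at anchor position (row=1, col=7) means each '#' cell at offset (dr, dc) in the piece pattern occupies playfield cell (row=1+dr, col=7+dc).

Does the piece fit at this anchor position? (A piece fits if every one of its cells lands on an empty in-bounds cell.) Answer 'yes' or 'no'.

Check each piece cell at anchor (1, 7):
  offset (0,0) -> (1,7): empty -> OK
  offset (1,0) -> (2,7): empty -> OK
  offset (1,1) -> (2,8): out of bounds -> FAIL
  offset (2,0) -> (3,7): occupied ('#') -> FAIL
All cells valid: no

Answer: no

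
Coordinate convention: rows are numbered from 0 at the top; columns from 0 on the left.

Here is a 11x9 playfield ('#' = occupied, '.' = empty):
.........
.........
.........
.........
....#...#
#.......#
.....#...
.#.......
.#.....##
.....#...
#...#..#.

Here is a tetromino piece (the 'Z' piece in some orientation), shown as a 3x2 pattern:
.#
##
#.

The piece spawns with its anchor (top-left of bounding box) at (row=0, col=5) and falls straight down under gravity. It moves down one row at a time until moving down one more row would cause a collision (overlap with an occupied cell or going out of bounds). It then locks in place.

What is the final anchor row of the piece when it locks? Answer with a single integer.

Spawn at (row=0, col=5). Try each row:
  row 0: fits
  row 1: fits
  row 2: fits
  row 3: fits
  row 4: blocked -> lock at row 3

Answer: 3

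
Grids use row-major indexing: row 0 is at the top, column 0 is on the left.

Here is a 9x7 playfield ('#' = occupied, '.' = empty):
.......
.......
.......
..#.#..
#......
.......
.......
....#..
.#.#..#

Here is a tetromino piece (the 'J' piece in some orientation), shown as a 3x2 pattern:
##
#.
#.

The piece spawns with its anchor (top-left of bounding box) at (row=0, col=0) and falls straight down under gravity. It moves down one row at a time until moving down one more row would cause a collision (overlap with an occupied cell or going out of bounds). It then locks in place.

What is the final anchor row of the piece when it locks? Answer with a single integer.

Answer: 1

Derivation:
Spawn at (row=0, col=0). Try each row:
  row 0: fits
  row 1: fits
  row 2: blocked -> lock at row 1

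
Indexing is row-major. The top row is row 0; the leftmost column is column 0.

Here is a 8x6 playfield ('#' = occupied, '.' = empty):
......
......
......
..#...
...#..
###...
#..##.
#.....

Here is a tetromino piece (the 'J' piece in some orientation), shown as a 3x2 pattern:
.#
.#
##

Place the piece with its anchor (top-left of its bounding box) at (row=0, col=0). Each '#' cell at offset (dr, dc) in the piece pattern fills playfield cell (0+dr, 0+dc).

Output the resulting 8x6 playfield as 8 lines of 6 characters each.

Answer: .#....
.#....
##....
..#...
...#..
###...
#..##.
#.....

Derivation:
Fill (0+0,0+1) = (0,1)
Fill (0+1,0+1) = (1,1)
Fill (0+2,0+0) = (2,0)
Fill (0+2,0+1) = (2,1)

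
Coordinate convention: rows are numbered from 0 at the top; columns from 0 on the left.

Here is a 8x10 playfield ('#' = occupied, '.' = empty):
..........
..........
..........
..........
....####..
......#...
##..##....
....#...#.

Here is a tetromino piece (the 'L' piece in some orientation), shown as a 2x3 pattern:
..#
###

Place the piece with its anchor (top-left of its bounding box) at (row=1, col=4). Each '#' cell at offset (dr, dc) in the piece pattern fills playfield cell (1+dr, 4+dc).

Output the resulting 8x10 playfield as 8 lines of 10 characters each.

Fill (1+0,4+2) = (1,6)
Fill (1+1,4+0) = (2,4)
Fill (1+1,4+1) = (2,5)
Fill (1+1,4+2) = (2,6)

Answer: ..........
......#...
....###...
..........
....####..
......#...
##..##....
....#...#.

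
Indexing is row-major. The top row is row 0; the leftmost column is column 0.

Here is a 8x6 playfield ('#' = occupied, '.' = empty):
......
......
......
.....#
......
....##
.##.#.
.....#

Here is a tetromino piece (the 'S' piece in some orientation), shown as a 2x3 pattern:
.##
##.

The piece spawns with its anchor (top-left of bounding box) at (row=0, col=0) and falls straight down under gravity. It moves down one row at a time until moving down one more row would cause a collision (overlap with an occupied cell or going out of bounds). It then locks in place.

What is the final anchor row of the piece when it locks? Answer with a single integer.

Spawn at (row=0, col=0). Try each row:
  row 0: fits
  row 1: fits
  row 2: fits
  row 3: fits
  row 4: fits
  row 5: blocked -> lock at row 4

Answer: 4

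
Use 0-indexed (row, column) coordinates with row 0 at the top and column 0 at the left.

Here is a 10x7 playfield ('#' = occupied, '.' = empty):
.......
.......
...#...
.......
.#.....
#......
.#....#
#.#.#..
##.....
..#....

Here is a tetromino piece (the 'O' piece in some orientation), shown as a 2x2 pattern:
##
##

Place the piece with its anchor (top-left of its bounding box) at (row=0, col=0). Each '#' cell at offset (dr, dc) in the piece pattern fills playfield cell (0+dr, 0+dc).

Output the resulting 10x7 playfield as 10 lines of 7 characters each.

Fill (0+0,0+0) = (0,0)
Fill (0+0,0+1) = (0,1)
Fill (0+1,0+0) = (1,0)
Fill (0+1,0+1) = (1,1)

Answer: ##.....
##.....
...#...
.......
.#.....
#......
.#....#
#.#.#..
##.....
..#....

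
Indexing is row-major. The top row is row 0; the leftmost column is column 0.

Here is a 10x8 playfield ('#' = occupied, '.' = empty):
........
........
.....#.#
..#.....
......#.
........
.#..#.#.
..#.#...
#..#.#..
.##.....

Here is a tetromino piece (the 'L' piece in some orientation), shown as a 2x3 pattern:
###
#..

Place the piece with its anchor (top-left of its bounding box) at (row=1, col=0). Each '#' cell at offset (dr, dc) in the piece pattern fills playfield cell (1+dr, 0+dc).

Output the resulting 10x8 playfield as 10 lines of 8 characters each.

Fill (1+0,0+0) = (1,0)
Fill (1+0,0+1) = (1,1)
Fill (1+0,0+2) = (1,2)
Fill (1+1,0+0) = (2,0)

Answer: ........
###.....
#....#.#
..#.....
......#.
........
.#..#.#.
..#.#...
#..#.#..
.##.....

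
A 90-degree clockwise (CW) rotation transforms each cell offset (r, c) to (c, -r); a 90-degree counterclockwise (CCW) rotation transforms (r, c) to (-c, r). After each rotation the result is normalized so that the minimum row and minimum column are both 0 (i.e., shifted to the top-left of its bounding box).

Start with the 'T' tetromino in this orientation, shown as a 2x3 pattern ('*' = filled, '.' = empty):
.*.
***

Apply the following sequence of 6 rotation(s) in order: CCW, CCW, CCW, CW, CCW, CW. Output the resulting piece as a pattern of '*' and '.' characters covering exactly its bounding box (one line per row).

Answer: ***
.*.

Derivation:
Start:
.*.
***
After rotation 1 (CCW):
.*
**
.*
After rotation 2 (CCW):
***
.*.
After rotation 3 (CCW):
*.
**
*.
After rotation 4 (CW):
***
.*.
After rotation 5 (CCW):
*.
**
*.
After rotation 6 (CW):
***
.*.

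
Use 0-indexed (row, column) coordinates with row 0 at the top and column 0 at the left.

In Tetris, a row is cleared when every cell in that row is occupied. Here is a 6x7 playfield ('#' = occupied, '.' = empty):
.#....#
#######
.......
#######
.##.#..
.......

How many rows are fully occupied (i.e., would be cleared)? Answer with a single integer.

Answer: 2

Derivation:
Check each row:
  row 0: 5 empty cells -> not full
  row 1: 0 empty cells -> FULL (clear)
  row 2: 7 empty cells -> not full
  row 3: 0 empty cells -> FULL (clear)
  row 4: 4 empty cells -> not full
  row 5: 7 empty cells -> not full
Total rows cleared: 2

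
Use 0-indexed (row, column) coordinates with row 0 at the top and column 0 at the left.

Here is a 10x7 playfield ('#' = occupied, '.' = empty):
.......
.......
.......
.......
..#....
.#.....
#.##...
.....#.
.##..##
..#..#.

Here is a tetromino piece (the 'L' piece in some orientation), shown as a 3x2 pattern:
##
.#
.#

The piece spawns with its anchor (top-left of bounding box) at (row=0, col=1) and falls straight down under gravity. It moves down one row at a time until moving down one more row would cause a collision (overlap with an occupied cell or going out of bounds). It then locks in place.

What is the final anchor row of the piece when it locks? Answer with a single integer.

Spawn at (row=0, col=1). Try each row:
  row 0: fits
  row 1: fits
  row 2: blocked -> lock at row 1

Answer: 1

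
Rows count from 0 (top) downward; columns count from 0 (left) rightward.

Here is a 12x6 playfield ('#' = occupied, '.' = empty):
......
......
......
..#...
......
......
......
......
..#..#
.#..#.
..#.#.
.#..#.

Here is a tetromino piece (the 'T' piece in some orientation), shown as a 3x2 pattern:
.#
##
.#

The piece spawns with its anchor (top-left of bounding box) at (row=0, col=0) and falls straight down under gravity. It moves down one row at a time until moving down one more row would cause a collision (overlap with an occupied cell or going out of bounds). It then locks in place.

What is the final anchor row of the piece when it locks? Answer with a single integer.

Answer: 6

Derivation:
Spawn at (row=0, col=0). Try each row:
  row 0: fits
  row 1: fits
  row 2: fits
  row 3: fits
  row 4: fits
  row 5: fits
  row 6: fits
  row 7: blocked -> lock at row 6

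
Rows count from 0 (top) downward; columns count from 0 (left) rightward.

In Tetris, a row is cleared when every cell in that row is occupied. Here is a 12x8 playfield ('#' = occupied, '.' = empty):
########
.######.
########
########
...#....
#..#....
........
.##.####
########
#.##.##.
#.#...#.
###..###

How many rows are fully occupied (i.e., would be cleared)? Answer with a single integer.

Check each row:
  row 0: 0 empty cells -> FULL (clear)
  row 1: 2 empty cells -> not full
  row 2: 0 empty cells -> FULL (clear)
  row 3: 0 empty cells -> FULL (clear)
  row 4: 7 empty cells -> not full
  row 5: 6 empty cells -> not full
  row 6: 8 empty cells -> not full
  row 7: 2 empty cells -> not full
  row 8: 0 empty cells -> FULL (clear)
  row 9: 3 empty cells -> not full
  row 10: 5 empty cells -> not full
  row 11: 2 empty cells -> not full
Total rows cleared: 4

Answer: 4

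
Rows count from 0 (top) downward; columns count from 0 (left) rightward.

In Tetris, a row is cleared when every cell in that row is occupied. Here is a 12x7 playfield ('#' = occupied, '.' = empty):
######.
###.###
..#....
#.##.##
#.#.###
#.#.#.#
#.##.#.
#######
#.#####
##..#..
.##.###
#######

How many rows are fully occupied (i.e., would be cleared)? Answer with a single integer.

Answer: 2

Derivation:
Check each row:
  row 0: 1 empty cell -> not full
  row 1: 1 empty cell -> not full
  row 2: 6 empty cells -> not full
  row 3: 2 empty cells -> not full
  row 4: 2 empty cells -> not full
  row 5: 3 empty cells -> not full
  row 6: 3 empty cells -> not full
  row 7: 0 empty cells -> FULL (clear)
  row 8: 1 empty cell -> not full
  row 9: 4 empty cells -> not full
  row 10: 2 empty cells -> not full
  row 11: 0 empty cells -> FULL (clear)
Total rows cleared: 2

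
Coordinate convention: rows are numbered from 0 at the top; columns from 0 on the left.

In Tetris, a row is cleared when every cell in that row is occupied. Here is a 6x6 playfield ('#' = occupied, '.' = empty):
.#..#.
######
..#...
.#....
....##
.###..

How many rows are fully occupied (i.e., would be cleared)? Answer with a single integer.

Check each row:
  row 0: 4 empty cells -> not full
  row 1: 0 empty cells -> FULL (clear)
  row 2: 5 empty cells -> not full
  row 3: 5 empty cells -> not full
  row 4: 4 empty cells -> not full
  row 5: 3 empty cells -> not full
Total rows cleared: 1

Answer: 1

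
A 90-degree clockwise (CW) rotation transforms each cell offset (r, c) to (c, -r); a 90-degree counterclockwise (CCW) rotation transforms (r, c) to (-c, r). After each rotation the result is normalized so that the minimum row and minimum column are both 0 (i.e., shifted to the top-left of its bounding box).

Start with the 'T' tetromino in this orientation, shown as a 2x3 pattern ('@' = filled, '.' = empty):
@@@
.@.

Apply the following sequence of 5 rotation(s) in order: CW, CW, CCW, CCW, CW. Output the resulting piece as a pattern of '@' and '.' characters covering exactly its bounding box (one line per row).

Answer: .@
@@
.@

Derivation:
Start:
@@@
.@.
After rotation 1 (CW):
.@
@@
.@
After rotation 2 (CW):
.@.
@@@
After rotation 3 (CCW):
.@
@@
.@
After rotation 4 (CCW):
@@@
.@.
After rotation 5 (CW):
.@
@@
.@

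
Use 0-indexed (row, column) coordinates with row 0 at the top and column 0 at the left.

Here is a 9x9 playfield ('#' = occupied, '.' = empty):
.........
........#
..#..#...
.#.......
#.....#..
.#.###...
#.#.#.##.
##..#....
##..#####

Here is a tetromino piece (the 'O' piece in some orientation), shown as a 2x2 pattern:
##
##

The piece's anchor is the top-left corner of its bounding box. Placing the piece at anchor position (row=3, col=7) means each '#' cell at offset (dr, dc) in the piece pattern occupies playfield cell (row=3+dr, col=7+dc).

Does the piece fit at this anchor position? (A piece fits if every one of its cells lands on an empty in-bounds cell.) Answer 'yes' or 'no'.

Answer: yes

Derivation:
Check each piece cell at anchor (3, 7):
  offset (0,0) -> (3,7): empty -> OK
  offset (0,1) -> (3,8): empty -> OK
  offset (1,0) -> (4,7): empty -> OK
  offset (1,1) -> (4,8): empty -> OK
All cells valid: yes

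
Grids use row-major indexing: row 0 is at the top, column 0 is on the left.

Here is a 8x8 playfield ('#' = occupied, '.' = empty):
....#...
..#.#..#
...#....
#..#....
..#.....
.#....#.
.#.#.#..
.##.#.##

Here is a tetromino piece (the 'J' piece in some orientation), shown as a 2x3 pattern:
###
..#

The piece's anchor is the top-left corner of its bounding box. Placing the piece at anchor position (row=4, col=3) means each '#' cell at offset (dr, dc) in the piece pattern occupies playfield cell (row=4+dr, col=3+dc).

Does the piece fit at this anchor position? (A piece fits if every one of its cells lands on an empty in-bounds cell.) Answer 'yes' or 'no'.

Answer: yes

Derivation:
Check each piece cell at anchor (4, 3):
  offset (0,0) -> (4,3): empty -> OK
  offset (0,1) -> (4,4): empty -> OK
  offset (0,2) -> (4,5): empty -> OK
  offset (1,2) -> (5,5): empty -> OK
All cells valid: yes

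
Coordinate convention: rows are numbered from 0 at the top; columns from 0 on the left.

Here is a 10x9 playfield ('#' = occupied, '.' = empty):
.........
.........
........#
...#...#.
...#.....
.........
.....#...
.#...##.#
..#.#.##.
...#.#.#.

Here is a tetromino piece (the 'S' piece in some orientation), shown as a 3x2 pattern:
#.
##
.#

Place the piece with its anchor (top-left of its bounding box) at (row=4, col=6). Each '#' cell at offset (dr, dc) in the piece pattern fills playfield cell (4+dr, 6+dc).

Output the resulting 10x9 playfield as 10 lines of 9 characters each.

Fill (4+0,6+0) = (4,6)
Fill (4+1,6+0) = (5,6)
Fill (4+1,6+1) = (5,7)
Fill (4+2,6+1) = (6,7)

Answer: .........
.........
........#
...#...#.
...#..#..
......##.
.....#.#.
.#...##.#
..#.#.##.
...#.#.#.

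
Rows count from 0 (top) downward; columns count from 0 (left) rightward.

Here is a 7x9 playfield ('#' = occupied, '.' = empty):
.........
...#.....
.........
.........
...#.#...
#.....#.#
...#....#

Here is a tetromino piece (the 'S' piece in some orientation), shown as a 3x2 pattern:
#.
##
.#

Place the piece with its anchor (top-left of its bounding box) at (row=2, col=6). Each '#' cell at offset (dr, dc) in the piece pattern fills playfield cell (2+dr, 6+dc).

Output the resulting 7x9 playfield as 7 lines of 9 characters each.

Answer: .........
...#.....
......#..
......##.
...#.#.#.
#.....#.#
...#....#

Derivation:
Fill (2+0,6+0) = (2,6)
Fill (2+1,6+0) = (3,6)
Fill (2+1,6+1) = (3,7)
Fill (2+2,6+1) = (4,7)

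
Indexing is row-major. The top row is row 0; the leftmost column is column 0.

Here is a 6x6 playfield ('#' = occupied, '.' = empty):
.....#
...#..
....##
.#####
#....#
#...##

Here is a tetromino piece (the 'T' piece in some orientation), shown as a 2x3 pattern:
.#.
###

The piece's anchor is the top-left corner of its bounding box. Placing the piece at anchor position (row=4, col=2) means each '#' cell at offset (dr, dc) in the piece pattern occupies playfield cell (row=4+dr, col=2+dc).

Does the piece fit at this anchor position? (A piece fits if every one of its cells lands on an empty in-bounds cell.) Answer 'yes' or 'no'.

Answer: no

Derivation:
Check each piece cell at anchor (4, 2):
  offset (0,1) -> (4,3): empty -> OK
  offset (1,0) -> (5,2): empty -> OK
  offset (1,1) -> (5,3): empty -> OK
  offset (1,2) -> (5,4): occupied ('#') -> FAIL
All cells valid: no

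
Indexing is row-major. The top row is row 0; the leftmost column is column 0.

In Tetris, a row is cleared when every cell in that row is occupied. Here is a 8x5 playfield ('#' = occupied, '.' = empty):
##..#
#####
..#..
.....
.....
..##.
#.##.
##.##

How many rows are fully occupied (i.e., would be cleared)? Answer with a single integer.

Check each row:
  row 0: 2 empty cells -> not full
  row 1: 0 empty cells -> FULL (clear)
  row 2: 4 empty cells -> not full
  row 3: 5 empty cells -> not full
  row 4: 5 empty cells -> not full
  row 5: 3 empty cells -> not full
  row 6: 2 empty cells -> not full
  row 7: 1 empty cell -> not full
Total rows cleared: 1

Answer: 1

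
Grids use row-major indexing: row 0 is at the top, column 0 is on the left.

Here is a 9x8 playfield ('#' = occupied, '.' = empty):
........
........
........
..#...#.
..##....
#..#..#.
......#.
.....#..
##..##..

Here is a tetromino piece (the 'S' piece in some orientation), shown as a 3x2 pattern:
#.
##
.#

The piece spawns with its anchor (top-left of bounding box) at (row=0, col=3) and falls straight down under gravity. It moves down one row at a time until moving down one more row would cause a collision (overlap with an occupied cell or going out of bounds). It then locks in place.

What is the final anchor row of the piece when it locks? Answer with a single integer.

Answer: 2

Derivation:
Spawn at (row=0, col=3). Try each row:
  row 0: fits
  row 1: fits
  row 2: fits
  row 3: blocked -> lock at row 2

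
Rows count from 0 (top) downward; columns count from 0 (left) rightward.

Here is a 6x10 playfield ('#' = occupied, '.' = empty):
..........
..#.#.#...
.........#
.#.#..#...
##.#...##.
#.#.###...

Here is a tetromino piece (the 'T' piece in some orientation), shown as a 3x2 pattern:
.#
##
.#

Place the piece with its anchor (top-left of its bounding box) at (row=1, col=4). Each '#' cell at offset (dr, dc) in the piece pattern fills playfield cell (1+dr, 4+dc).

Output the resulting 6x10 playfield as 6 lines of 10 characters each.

Answer: ..........
..#.###...
....##...#
.#.#.##...
##.#...##.
#.#.###...

Derivation:
Fill (1+0,4+1) = (1,5)
Fill (1+1,4+0) = (2,4)
Fill (1+1,4+1) = (2,5)
Fill (1+2,4+1) = (3,5)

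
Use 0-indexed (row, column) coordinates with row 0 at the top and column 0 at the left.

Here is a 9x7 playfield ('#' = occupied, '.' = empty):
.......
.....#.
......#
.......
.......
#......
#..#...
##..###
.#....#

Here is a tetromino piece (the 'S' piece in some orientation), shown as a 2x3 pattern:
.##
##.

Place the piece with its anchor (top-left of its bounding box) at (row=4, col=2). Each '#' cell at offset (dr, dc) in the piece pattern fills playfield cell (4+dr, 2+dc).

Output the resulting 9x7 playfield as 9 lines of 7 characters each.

Fill (4+0,2+1) = (4,3)
Fill (4+0,2+2) = (4,4)
Fill (4+1,2+0) = (5,2)
Fill (4+1,2+1) = (5,3)

Answer: .......
.....#.
......#
.......
...##..
#.##...
#..#...
##..###
.#....#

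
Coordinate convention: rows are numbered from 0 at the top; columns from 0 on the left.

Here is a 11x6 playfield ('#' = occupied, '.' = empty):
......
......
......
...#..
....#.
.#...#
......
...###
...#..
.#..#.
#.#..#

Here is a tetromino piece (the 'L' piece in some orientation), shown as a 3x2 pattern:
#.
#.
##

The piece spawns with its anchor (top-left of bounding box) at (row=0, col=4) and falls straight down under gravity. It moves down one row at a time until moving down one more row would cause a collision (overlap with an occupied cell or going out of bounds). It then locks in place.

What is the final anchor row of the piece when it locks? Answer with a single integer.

Spawn at (row=0, col=4). Try each row:
  row 0: fits
  row 1: fits
  row 2: blocked -> lock at row 1

Answer: 1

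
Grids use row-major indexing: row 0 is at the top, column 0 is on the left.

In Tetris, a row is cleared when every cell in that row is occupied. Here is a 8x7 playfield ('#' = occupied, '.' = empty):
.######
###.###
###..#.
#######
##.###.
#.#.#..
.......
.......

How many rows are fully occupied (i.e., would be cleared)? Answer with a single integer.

Check each row:
  row 0: 1 empty cell -> not full
  row 1: 1 empty cell -> not full
  row 2: 3 empty cells -> not full
  row 3: 0 empty cells -> FULL (clear)
  row 4: 2 empty cells -> not full
  row 5: 4 empty cells -> not full
  row 6: 7 empty cells -> not full
  row 7: 7 empty cells -> not full
Total rows cleared: 1

Answer: 1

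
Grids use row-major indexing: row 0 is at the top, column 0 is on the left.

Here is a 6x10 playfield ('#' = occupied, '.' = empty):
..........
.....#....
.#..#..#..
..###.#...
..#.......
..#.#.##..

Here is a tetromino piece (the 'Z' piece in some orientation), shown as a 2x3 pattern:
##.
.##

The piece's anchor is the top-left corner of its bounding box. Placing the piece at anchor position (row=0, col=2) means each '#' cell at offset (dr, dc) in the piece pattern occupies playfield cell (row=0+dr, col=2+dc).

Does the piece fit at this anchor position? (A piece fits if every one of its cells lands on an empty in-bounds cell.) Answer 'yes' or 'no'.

Check each piece cell at anchor (0, 2):
  offset (0,0) -> (0,2): empty -> OK
  offset (0,1) -> (0,3): empty -> OK
  offset (1,1) -> (1,3): empty -> OK
  offset (1,2) -> (1,4): empty -> OK
All cells valid: yes

Answer: yes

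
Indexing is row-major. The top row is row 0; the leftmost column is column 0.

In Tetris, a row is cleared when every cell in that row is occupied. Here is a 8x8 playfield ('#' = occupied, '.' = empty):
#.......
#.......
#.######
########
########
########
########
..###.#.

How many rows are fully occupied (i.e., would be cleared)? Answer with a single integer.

Answer: 4

Derivation:
Check each row:
  row 0: 7 empty cells -> not full
  row 1: 7 empty cells -> not full
  row 2: 1 empty cell -> not full
  row 3: 0 empty cells -> FULL (clear)
  row 4: 0 empty cells -> FULL (clear)
  row 5: 0 empty cells -> FULL (clear)
  row 6: 0 empty cells -> FULL (clear)
  row 7: 4 empty cells -> not full
Total rows cleared: 4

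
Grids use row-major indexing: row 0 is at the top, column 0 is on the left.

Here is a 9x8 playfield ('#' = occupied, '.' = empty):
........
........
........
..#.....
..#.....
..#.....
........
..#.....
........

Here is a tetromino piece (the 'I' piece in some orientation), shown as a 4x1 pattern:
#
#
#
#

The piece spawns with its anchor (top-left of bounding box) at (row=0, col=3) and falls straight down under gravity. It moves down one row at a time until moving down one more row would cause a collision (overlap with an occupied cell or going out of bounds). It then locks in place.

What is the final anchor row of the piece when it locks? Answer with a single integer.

Answer: 5

Derivation:
Spawn at (row=0, col=3). Try each row:
  row 0: fits
  row 1: fits
  row 2: fits
  row 3: fits
  row 4: fits
  row 5: fits
  row 6: blocked -> lock at row 5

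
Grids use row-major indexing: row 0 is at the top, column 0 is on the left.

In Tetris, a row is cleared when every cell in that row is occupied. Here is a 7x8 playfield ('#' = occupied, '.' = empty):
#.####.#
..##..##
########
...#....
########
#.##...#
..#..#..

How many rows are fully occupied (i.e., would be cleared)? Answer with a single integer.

Answer: 2

Derivation:
Check each row:
  row 0: 2 empty cells -> not full
  row 1: 4 empty cells -> not full
  row 2: 0 empty cells -> FULL (clear)
  row 3: 7 empty cells -> not full
  row 4: 0 empty cells -> FULL (clear)
  row 5: 4 empty cells -> not full
  row 6: 6 empty cells -> not full
Total rows cleared: 2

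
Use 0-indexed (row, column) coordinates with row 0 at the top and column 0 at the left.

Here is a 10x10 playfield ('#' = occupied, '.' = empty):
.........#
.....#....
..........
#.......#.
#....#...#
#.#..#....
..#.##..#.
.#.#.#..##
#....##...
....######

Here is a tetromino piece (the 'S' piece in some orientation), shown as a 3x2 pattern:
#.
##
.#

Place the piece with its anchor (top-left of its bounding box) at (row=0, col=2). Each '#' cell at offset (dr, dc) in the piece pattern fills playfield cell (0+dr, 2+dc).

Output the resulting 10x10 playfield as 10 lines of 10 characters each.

Fill (0+0,2+0) = (0,2)
Fill (0+1,2+0) = (1,2)
Fill (0+1,2+1) = (1,3)
Fill (0+2,2+1) = (2,3)

Answer: ..#......#
..##.#....
...#......
#.......#.
#....#...#
#.#..#....
..#.##..#.
.#.#.#..##
#....##...
....######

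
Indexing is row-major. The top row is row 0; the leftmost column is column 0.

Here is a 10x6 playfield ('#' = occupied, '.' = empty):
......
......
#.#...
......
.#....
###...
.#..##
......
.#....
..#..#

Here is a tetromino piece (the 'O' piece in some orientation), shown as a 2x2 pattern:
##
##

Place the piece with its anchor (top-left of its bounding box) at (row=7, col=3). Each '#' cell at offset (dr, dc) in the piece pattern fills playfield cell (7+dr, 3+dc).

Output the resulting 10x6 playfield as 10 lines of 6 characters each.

Fill (7+0,3+0) = (7,3)
Fill (7+0,3+1) = (7,4)
Fill (7+1,3+0) = (8,3)
Fill (7+1,3+1) = (8,4)

Answer: ......
......
#.#...
......
.#....
###...
.#..##
...##.
.#.##.
..#..#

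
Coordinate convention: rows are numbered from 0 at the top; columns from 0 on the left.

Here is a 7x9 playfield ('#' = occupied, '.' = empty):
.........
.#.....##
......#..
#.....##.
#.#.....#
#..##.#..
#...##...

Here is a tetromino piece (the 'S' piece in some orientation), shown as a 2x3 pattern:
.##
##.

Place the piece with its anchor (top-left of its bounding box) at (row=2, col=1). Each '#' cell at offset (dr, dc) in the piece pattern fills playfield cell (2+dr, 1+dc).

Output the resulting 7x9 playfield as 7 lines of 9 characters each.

Fill (2+0,1+1) = (2,2)
Fill (2+0,1+2) = (2,3)
Fill (2+1,1+0) = (3,1)
Fill (2+1,1+1) = (3,2)

Answer: .........
.#.....##
..##..#..
###...##.
#.#.....#
#..##.#..
#...##...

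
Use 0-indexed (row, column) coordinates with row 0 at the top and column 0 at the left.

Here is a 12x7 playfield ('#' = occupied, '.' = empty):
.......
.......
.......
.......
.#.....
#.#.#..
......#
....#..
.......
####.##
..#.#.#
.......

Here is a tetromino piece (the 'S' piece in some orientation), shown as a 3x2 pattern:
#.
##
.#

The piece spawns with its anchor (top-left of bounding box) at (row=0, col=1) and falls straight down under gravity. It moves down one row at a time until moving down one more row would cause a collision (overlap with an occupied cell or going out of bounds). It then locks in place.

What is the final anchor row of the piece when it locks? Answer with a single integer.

Answer: 2

Derivation:
Spawn at (row=0, col=1). Try each row:
  row 0: fits
  row 1: fits
  row 2: fits
  row 3: blocked -> lock at row 2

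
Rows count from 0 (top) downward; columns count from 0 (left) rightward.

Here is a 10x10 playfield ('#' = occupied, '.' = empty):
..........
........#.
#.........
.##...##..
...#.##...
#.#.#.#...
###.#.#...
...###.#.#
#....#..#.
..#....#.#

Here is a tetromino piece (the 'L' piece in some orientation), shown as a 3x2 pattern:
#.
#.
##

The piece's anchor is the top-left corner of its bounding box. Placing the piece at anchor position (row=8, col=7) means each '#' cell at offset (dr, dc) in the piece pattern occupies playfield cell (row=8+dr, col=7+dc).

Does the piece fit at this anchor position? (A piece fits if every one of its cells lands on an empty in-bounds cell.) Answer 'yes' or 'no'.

Check each piece cell at anchor (8, 7):
  offset (0,0) -> (8,7): empty -> OK
  offset (1,0) -> (9,7): occupied ('#') -> FAIL
  offset (2,0) -> (10,7): out of bounds -> FAIL
  offset (2,1) -> (10,8): out of bounds -> FAIL
All cells valid: no

Answer: no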